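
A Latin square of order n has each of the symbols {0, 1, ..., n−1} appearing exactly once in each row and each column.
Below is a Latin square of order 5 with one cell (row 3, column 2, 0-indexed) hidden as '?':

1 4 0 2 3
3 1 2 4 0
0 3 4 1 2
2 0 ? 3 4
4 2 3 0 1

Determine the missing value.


Row 3 contains symbols [0, 2, 3, 4] — missing [1].
Column 2 contains symbols [0, 2, 3, 4] — missing [1].
The missing symbol must appear in both missing sets; intersection = [1].
Therefore the hidden value is 1.

Missing value = 1.


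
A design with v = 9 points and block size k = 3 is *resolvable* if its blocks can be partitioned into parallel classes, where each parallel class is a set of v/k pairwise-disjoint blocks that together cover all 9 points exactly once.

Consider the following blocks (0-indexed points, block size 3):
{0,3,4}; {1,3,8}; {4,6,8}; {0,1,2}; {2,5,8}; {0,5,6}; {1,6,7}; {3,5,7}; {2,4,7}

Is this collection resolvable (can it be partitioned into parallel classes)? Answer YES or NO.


v = 9, block size k = 3, number of blocks = 9.
For resolvability, blocks must partition into parallel classes of size v/k = 3.
Total blocks must therefore be a multiple of 3: 9 = 3·3 + 0 ⇒ divisible ✓.
Greedy packing gives 3 candidate class(es). Each should be a full parallel class (size 3, covers all 9 points).
  Class 1 (3 blocks): {0,3,4}; {2,5,8}; {1,6,7}. Points covered: [0, 1, 2, 3, 4, 5, 6, 7, 8].
  Class 2 (3 blocks): {1,3,8}; {0,5,6}; {2,4,7}. Points covered: [0, 1, 2, 3, 4, 5, 6, 7, 8].
  Class 3 (3 blocks): {4,6,8}; {0,1,2}; {3,5,7}. Points covered: [0, 1, 2, 3, 4, 5, 6, 7, 8].
All classes full (size 3)? YES. All classes cover every point? YES.
Resolvable? YES.

YES


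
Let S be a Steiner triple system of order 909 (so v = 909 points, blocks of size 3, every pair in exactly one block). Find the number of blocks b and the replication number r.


An STS(v) is a 2-(v, 3, 1) BIBD: block size k = 3, λ = 1.
Replication: r(k − 1) = λ(v − 1) ⇒ r·2 = 909 − 1 = 908 ⇒ r = 454.
Block count: bk = vr ⇒ b·3 = 909·454 = 412686 ⇒ b = 137562.
(Check via b = v(v − 1)/6 = 909·908/6 = 825372/6 = 137562.)

r = 454, b = 137562.


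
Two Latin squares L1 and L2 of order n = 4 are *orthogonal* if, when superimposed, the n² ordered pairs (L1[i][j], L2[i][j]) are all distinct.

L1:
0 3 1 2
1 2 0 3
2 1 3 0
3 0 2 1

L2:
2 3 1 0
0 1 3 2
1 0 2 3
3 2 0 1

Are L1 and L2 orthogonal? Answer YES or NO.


Form the n² = 16 superimposed pairs (L1[i][j], L2[i][j]), row by row (rows and columns indexed from 0):
row 0: (0,2) (3,3) (1,1) (2,0)
row 1: (1,0) (2,1) (0,3) (3,2)
row 2: (2,1) (1,0) (3,2) (0,3)
row 3: (3,3) (0,2) (2,0) (1,1)
Orthogonality requires all 16 pairs distinct.
But the pair (2,1) repeats: cell (1,1) has L1 = 2, L2 = 1, and cell (2,0) has L1 = 2, L2 = 1.
A repeated pair means some other pair never occurs (only 8 distinct pairs out of 16), so the squares are not orthogonal.
Conclusion: NO.

NO


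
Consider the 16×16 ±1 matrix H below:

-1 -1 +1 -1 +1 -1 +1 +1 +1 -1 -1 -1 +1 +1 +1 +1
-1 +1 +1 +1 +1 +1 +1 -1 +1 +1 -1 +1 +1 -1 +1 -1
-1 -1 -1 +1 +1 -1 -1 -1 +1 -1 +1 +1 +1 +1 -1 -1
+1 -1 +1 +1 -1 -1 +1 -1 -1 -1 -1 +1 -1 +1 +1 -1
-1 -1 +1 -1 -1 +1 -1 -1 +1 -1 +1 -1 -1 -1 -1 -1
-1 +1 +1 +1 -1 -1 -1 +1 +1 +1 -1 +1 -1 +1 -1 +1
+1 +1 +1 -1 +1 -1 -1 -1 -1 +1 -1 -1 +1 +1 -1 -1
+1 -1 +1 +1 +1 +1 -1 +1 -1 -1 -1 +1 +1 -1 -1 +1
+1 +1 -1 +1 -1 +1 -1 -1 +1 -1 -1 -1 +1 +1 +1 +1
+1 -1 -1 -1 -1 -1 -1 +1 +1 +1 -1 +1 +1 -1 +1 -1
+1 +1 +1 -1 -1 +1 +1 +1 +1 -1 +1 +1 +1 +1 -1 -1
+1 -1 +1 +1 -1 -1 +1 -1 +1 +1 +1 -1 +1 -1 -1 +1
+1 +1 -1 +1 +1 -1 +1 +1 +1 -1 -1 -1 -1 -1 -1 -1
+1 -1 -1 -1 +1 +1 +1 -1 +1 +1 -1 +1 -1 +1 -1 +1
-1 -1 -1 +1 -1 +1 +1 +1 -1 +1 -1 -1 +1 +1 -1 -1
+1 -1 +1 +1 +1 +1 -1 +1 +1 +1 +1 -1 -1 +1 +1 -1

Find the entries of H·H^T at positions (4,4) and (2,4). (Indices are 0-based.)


Row 2 of H: [-1, -1, -1, 1, 1, -1, -1, -1, 1, -1, 1, 1, 1, 1, -1, -1].
Row 4 of H: [-1, -1, 1, -1, -1, 1, -1, -1, 1, -1, 1, -1, -1, -1, -1, -1].
(H·H^T)[4][4] = Σ_j H[4][j]·H[4][j] = (-1)² + (-1)² + (1)² + (-1)² + (-1)² + (1)² + (-1)² + (-1)² + (1)² + (-1)² + (1)² + (-1)² + (-1)² + (-1)² + (-1)² + (-1)² = 1 + 1 + 1 + 1 + 1 + 1 + 1 + 1 + 1 + 1 + 1 + 1 + 1 + 1 + 1 + 1 = 16.
(H·H^T)[2][4] = Σ_j H[2][j]·H[4][j] = (-1)·(-1) + (-1)·(-1) + (-1)·(1) + (1)·(-1) + (1)·(-1) + (-1)·(1) + (-1)·(-1) + (-1)·(-1) + (1)·(1) + (-1)·(-1) + (1)·(1) + (1)·(-1) + (1)·(-1) + (1)·(-1) + (-1)·(-1) + (-1)·(-1) = 1 + 1 + -1 + -1 + -1 + -1 + 1 + 1 + 1 + 1 + 1 + -1 + -1 + -1 + 1 + 1 = 2.
Rows 2 and 4 are not orthogonal (dot product = 2 ≠ 0), so H is not a Hadamard matrix.

(4,4) entry = 16; (2,4) entry = 2.


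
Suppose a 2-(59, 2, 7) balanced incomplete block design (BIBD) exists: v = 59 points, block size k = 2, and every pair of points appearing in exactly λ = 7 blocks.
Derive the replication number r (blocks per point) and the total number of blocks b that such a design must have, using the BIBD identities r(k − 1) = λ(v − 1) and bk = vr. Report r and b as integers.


Any 2-(v, k, λ) BIBD satisfies two necessary conditions:
  (i)  Each point sits in r blocks, and counting incidences through any fixed point gives r(k − 1) = λ(v − 1), so r = λ(v − 1)/(k − 1).
  (ii) Total incidences bk = vr, so b = vr/k.
Step 1: r = λ(v − 1)/(k − 1) = 7·(59 − 1)/(2 − 1) = 7·58/1 = 406/1 = 406.
Step 2: b = vr/k = 59·406/2 = 23954/2 = 11977.
Check integrality: r = 406 ∈ Z ✓, b = 11977 ∈ Z ✓.
(These identities are necessary conditions: they determine r and b for any design with these parameters, but do not by themselves prove that one exists.)

r = 406, b = 11977.


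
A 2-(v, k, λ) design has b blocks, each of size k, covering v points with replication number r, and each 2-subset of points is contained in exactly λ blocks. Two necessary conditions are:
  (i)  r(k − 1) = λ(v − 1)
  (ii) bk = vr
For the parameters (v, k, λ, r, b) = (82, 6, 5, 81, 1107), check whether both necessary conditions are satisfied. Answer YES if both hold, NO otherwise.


Condition (i): r(k − 1) = 81·5 = 405; λ(v − 1) = 5·81 = 405. Match? YES.
Condition (ii): bk = 1107·6 = 6642; vr = 82·81 = 6642. Match? YES.
Both conditions hold? YES.

YES


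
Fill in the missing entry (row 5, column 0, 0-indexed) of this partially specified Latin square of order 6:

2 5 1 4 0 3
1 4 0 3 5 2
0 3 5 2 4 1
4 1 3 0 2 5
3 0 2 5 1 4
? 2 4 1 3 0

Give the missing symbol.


Row 5 contains symbols [0, 1, 2, 3, 4] — missing [5].
Column 0 contains symbols [0, 1, 2, 3, 4] — missing [5].
The missing symbol must appear in both missing sets; intersection = [5].
Therefore the hidden value is 5.

Missing value = 5.


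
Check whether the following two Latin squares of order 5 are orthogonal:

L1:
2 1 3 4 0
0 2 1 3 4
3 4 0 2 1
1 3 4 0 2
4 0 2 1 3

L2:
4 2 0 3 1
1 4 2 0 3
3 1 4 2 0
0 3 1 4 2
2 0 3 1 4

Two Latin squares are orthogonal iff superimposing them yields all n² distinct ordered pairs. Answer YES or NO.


Form the n² = 25 superimposed pairs (L1[i][j], L2[i][j]), row by row (rows and columns indexed from 0):
row 0: (2,4) (1,2) (3,0) (4,3) (0,1)
row 1: (0,1) (2,4) (1,2) (3,0) (4,3)
row 2: (3,3) (4,1) (0,4) (2,2) (1,0)
row 3: (1,0) (3,3) (4,1) (0,4) (2,2)
row 4: (4,2) (0,0) (2,3) (1,1) (3,4)
Orthogonality requires all 25 pairs distinct.
But the pair (0,1) repeats: cell (0,4) has L1 = 0, L2 = 1, and cell (1,0) has L1 = 0, L2 = 1.
A repeated pair means some other pair never occurs (only 15 distinct pairs out of 25), so the squares are not orthogonal.
Conclusion: NO.

NO


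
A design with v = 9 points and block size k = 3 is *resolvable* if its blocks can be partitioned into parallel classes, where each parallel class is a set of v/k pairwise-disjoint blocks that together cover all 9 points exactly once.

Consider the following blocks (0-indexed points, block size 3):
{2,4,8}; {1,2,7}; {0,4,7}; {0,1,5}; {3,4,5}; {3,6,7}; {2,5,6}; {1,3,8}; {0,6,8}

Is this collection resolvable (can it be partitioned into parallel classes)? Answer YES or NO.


v = 9, block size k = 3, number of blocks = 9.
For resolvability, blocks must partition into parallel classes of size v/k = 3.
Total blocks must therefore be a multiple of 3: 9 = 3·3 + 0 ⇒ divisible ✓.
Greedy packing gives 3 candidate class(es). Each should be a full parallel class (size 3, covers all 9 points).
  Class 1 (3 blocks): {2,4,8}; {0,1,5}; {3,6,7}. Points covered: [0, 1, 2, 3, 4, 5, 6, 7, 8].
  Class 2 (3 blocks): {1,2,7}; {3,4,5}; {0,6,8}. Points covered: [0, 1, 2, 3, 4, 5, 6, 7, 8].
  Class 3 (3 blocks): {0,4,7}; {2,5,6}; {1,3,8}. Points covered: [0, 1, 2, 3, 4, 5, 6, 7, 8].
All classes full (size 3)? YES. All classes cover every point? YES.
Resolvable? YES.

YES


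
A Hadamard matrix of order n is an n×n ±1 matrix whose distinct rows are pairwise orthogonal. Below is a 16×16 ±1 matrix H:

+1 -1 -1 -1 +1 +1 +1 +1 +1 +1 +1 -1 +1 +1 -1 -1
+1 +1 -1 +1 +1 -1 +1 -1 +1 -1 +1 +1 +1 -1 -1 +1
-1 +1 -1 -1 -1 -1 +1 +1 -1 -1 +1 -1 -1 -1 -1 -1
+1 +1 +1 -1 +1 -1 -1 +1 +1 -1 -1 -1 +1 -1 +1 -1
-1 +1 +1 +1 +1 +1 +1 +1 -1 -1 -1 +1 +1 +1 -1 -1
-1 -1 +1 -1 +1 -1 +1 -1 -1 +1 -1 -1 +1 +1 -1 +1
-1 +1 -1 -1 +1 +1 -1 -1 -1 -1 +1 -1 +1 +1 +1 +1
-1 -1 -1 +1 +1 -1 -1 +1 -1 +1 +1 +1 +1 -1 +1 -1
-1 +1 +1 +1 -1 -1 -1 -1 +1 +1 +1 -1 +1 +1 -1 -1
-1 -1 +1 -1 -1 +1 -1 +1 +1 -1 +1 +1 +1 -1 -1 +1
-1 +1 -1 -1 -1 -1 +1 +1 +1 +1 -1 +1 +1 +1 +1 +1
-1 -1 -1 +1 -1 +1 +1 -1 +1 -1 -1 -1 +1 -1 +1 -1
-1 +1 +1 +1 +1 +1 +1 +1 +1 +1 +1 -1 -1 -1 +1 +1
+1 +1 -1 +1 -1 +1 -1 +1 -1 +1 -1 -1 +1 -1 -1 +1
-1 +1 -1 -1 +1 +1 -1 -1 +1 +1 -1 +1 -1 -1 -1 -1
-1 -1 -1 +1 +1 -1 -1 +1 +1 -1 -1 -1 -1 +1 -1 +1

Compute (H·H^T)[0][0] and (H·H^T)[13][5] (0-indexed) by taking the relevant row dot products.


Row 0 of H: [1, -1, -1, -1, 1, 1, 1, 1, 1, 1, 1, -1, 1, 1, -1, -1].
Row 5 of H: [-1, -1, 1, -1, 1, -1, 1, -1, -1, 1, -1, -1, 1, 1, -1, 1].
Row 13 of H: [1, 1, -1, 1, -1, 1, -1, 1, -1, 1, -1, -1, 1, -1, -1, 1].
(H·H^T)[0][0] = Σ_j H[0][j]·H[0][j] = (1)² + (-1)² + (-1)² + (-1)² + (1)² + (1)² + (1)² + (1)² + (1)² + (1)² + (1)² + (-1)² + (1)² + (1)² + (-1)² + (-1)² = 1 + 1 + 1 + 1 + 1 + 1 + 1 + 1 + 1 + 1 + 1 + 1 + 1 + 1 + 1 + 1 = 16.
(H·H^T)[13][5] = Σ_j H[13][j]·H[5][j] = (1)·(-1) + (1)·(-1) + (-1)·(1) + (1)·(-1) + (-1)·(1) + (1)·(-1) + (-1)·(1) + (1)·(-1) + (-1)·(-1) + (1)·(1) + (-1)·(-1) + (-1)·(-1) + (1)·(1) + (-1)·(1) + (-1)·(-1) + (1)·(1) = -1 + -1 + -1 + -1 + -1 + -1 + -1 + -1 + 1 + 1 + 1 + 1 + 1 + -1 + 1 + 1 = -2.
Rows 13 and 5 are not orthogonal (dot product = -2 ≠ 0), so H is not a Hadamard matrix.

(0,0) entry = 16; (13,5) entry = -2.


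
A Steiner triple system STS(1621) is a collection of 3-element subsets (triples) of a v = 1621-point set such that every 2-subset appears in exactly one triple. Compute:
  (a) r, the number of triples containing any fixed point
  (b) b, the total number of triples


An STS(v) is a 2-(v, 3, 1) BIBD: block size k = 3, λ = 1.
Replication: r(k − 1) = λ(v − 1) ⇒ r·2 = 1621 − 1 = 1620 ⇒ r = 810.
Block count: b = v(v − 1)/6 = 1621·1620/6 = 2626020/6 = 437670.

r = 810, b = 437670.


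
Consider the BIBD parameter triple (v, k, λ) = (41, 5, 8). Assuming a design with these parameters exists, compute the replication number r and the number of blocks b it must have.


Any 2-(v, k, λ) BIBD satisfies two necessary conditions:
  (i)  Each point sits in r blocks, and counting incidences through any fixed point gives r(k − 1) = λ(v − 1), so r = λ(v − 1)/(k − 1).
  (ii) Total incidences bk = vr, so b = vr/k.
Step 1: r = λ(v − 1)/(k − 1) = 8·(41 − 1)/(5 − 1) = 8·40/4 = 320/4 = 80.
Step 2: b = vr/k = 41·80/5 = 3280/5 = 656.
Check integrality: r = 80 ∈ Z ✓, b = 656 ∈ Z ✓.
(These identities are necessary conditions: they determine r and b for any design with these parameters, but do not by themselves prove that one exists.)

r = 80, b = 656.


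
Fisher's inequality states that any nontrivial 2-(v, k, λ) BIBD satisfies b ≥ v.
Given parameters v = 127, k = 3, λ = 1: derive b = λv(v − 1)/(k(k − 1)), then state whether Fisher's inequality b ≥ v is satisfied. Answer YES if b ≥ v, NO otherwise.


r = λ(v − 1)/(k − 1) = 1·126/2 = 63.
b = vr/k = 127·63/3 = 2667.
Fisher's inequality: b ≥ v ⇔ 2667 ≥ 127? YES.

YES


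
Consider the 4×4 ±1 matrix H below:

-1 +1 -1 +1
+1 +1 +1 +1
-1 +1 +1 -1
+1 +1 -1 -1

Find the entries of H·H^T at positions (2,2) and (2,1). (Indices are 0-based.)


Row 1 of H: [1, 1, 1, 1].
Row 2 of H: [-1, 1, 1, -1].
(H·H^T)[2][2] = Σ_j H[2][j]·H[2][j] = (-1)² + (1)² + (1)² + (-1)² = 1 + 1 + 1 + 1 = 4.
(H·H^T)[2][1] = Σ_j H[2][j]·H[1][j] = (-1)·(1) + (1)·(1) + (1)·(1) + (-1)·(1) = -1 + 1 + 1 + -1 = 0.
So rows 2 and 1 are orthogonal; the diagonal entry equals n = 4.

(2,2) entry = 4; (2,1) entry = 0.


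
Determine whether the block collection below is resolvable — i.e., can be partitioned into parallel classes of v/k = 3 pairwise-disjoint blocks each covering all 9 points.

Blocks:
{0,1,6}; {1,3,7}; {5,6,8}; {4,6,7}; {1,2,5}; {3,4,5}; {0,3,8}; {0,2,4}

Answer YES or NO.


v = 9, block size k = 3, number of blocks = 8.
For resolvability, blocks must partition into parallel classes of size v/k = 3.
Total blocks must therefore be a multiple of 3: 8 = 3·2 + 2 ⇒ not divisible ✗.
Resolvable? NO.

NO


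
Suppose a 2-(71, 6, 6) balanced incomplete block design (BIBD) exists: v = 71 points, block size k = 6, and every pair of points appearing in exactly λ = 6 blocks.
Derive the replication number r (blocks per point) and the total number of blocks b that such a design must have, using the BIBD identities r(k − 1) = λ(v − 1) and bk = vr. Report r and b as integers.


Any 2-(v, k, λ) BIBD satisfies two necessary conditions:
  (i)  Each point sits in r blocks, and counting incidences through any fixed point gives r(k − 1) = λ(v − 1), so r = λ(v − 1)/(k − 1).
  (ii) Total incidences bk = vr, so b = vr/k.
Step 1: r = λ(v − 1)/(k − 1) = 6·(71 − 1)/(6 − 1) = 6·70/5 = 420/5 = 84.
Step 2: b = vr/k = 71·84/6 = 5964/6 = 994.
Check integrality: r = 84 ∈ Z ✓, b = 994 ∈ Z ✓.
(These identities are necessary conditions: they determine r and b for any design with these parameters, but do not by themselves prove that one exists.)

r = 84, b = 994.


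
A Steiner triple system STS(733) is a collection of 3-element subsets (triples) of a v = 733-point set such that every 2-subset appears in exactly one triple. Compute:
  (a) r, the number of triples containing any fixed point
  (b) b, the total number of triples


An STS(v) is a 2-(v, 3, 1) BIBD: block size k = 3, λ = 1.
Replication: r(k − 1) = λ(v − 1) ⇒ r·2 = 733 − 1 = 732 ⇒ r = 366.
Block count: b = v(v − 1)/6 = 733·732/6 = 536556/6 = 89426.

r = 366, b = 89426.


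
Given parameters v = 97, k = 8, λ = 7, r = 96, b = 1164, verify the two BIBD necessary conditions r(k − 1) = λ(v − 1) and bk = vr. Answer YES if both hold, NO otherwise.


Condition (i): r(k − 1) = 96·7 = 672; λ(v − 1) = 7·96 = 672. Match? YES.
Condition (ii): bk = 1164·8 = 9312; vr = 97·96 = 9312. Match? YES.
Both conditions hold? YES.

YES


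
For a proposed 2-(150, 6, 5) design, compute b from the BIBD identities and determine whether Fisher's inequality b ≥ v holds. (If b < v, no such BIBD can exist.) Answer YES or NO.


b = λv(v − 1)/(k(k − 1)) = 5·150·149/(6·5) = 111750/30 = 3725.
Compare with v = 150: b ≥ v, so Fisher's inequality holds.

YES


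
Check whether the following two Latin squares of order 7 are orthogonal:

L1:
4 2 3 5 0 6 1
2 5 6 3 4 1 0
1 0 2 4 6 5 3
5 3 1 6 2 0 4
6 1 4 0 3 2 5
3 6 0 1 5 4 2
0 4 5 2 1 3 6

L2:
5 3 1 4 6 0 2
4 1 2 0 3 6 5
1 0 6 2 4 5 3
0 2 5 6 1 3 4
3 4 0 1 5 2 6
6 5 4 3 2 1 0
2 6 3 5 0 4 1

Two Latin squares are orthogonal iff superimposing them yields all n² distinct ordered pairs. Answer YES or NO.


Form the n² = 49 superimposed pairs (L1[i][j], L2[i][j]), row by row (rows and columns indexed from 0):
row 0: (4,5) (2,3) (3,1) (5,4) (0,6) (6,0) (1,2)
row 1: (2,4) (5,1) (6,2) (3,0) (4,3) (1,6) (0,5)
row 2: (1,1) (0,0) (2,6) (4,2) (6,4) (5,5) (3,3)
row 3: (5,0) (3,2) (1,5) (6,6) (2,1) (0,3) (4,4)
row 4: (6,3) (1,4) (4,0) (0,1) (3,5) (2,2) (5,6)
row 5: (3,6) (6,5) (0,4) (1,3) (5,2) (4,1) (2,0)
row 6: (0,2) (4,6) (5,3) (2,5) (1,0) (3,4) (6,1)
Orthogonality requires all 49 pairs distinct.
Check by first coordinate: for each symbol s of L1, list the L2 entries in the n cells where L1 = s; they must all differ.
  L1 = 0: L2 entries (in reading order) 6, 5, 0, 3, 1, 4, 2 — all 7 distinct ✓
  L1 = 1: L2 entries (in reading order) 2, 6, 1, 5, 4, 3, 0 — all 7 distinct ✓
  L1 = 2: L2 entries (in reading order) 3, 4, 6, 1, 2, 0, 5 — all 7 distinct ✓
  L1 = 3: L2 entries (in reading order) 1, 0, 3, 2, 5, 6, 4 — all 7 distinct ✓
  L1 = 4: L2 entries (in reading order) 5, 3, 2, 4, 0, 1, 6 — all 7 distinct ✓
  L1 = 5: L2 entries (in reading order) 4, 1, 5, 0, 6, 2, 3 — all 7 distinct ✓
  L1 = 6: L2 entries (in reading order) 0, 2, 4, 6, 3, 5, 1 — all 7 distinct ✓
Every symbol of L1 meets every symbol of L2 exactly once, so all 49 pairs are distinct (49 of 49).
Conclusion: YES.

YES


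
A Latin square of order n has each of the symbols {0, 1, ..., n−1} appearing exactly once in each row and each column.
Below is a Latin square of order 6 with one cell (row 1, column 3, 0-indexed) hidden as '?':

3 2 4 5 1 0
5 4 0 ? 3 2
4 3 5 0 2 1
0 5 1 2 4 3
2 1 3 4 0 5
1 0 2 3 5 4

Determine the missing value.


Row 1 contains symbols [0, 2, 3, 4, 5] — missing [1].
Column 3 contains symbols [0, 2, 3, 4, 5] — missing [1].
The missing symbol must appear in both missing sets; intersection = [1].
Therefore the hidden value is 1.

Missing value = 1.


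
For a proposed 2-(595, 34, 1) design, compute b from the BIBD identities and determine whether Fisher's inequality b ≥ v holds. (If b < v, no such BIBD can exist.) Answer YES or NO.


r = λ(v − 1)/(k − 1) = 1·594/33 = 18.
b = vr/k = 595·18/34 = 315.
Fisher's inequality: b ≥ v ⇔ 315 ≥ 595? NO.

NO


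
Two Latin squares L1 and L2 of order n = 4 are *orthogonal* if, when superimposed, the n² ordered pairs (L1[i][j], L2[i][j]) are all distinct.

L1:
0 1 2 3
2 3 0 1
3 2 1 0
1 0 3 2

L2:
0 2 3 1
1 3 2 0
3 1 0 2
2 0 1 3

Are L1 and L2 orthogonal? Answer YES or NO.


Form the n² = 16 superimposed pairs (L1[i][j], L2[i][j]), row by row (rows and columns indexed from 0):
row 0: (0,0) (1,2) (2,3) (3,1)
row 1: (2,1) (3,3) (0,2) (1,0)
row 2: (3,3) (2,1) (1,0) (0,2)
row 3: (1,2) (0,0) (3,1) (2,3)
Orthogonality requires all 16 pairs distinct.
But the pair (3,3) repeats: cell (1,1) has L1 = 3, L2 = 3, and cell (2,0) has L1 = 3, L2 = 3.
A repeated pair means some other pair never occurs (only 8 distinct pairs out of 16), so the squares are not orthogonal.
Conclusion: NO.

NO


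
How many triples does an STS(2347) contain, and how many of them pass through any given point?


An STS(v) is a 2-(v, 3, 1) BIBD: block size k = 3, λ = 1.
Replication: r(k − 1) = λ(v − 1) ⇒ r·2 = 2347 − 1 = 2346 ⇒ r = 1173.
Block count: bk = vr ⇒ b·3 = 2347·1173 = 2753031 ⇒ b = 917677.

r = 1173, b = 917677.


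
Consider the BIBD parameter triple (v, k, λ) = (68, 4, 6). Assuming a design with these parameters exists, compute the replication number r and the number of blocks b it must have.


Any 2-(v, k, λ) BIBD satisfies two necessary conditions:
  (i)  Each point sits in r blocks, and counting incidences through any fixed point gives r(k − 1) = λ(v − 1), so r = λ(v − 1)/(k − 1).
  (ii) Total incidences bk = vr, so b = vr/k.
Step 1: r = λ(v − 1)/(k − 1) = 6·(68 − 1)/(4 − 1) = 6·67/3 = 402/3 = 134.
Step 2: b = vr/k = 68·134/4 = 9112/4 = 2278.
Check integrality: r = 134 ∈ Z ✓, b = 2278 ∈ Z ✓.
(These identities are necessary conditions: they determine r and b for any design with these parameters, but do not by themselves prove that one exists.)

r = 134, b = 2278.


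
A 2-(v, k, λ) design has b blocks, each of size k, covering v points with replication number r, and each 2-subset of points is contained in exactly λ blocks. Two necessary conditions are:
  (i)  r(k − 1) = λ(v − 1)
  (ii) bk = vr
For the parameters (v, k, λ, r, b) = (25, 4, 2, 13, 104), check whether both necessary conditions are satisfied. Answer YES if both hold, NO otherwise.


Condition (i): r(k − 1) = 13·3 = 39; λ(v − 1) = 2·24 = 48. Match? NO.
Condition (ii): bk = 104·4 = 416; vr = 25·13 = 325. Match? NO.
Both conditions hold? NO.

NO


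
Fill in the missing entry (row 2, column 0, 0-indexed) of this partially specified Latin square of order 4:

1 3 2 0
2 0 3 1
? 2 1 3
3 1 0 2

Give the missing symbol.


Row 2 contains symbols [1, 2, 3] — missing [0].
Column 0 contains symbols [1, 2, 3] — missing [0].
The missing symbol must appear in both missing sets; intersection = [0].
Therefore the hidden value is 0.

Missing value = 0.


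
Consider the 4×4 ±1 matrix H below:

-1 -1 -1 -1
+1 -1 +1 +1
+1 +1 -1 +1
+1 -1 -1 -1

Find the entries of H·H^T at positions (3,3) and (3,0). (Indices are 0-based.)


Row 0 of H: [-1, -1, -1, -1].
Row 3 of H: [1, -1, -1, -1].
(H·H^T)[3][3] = Σ_j H[3][j]·H[3][j] = (1)² + (-1)² + (-1)² + (-1)² = 1 + 1 + 1 + 1 = 4.
(H·H^T)[3][0] = Σ_j H[3][j]·H[0][j] = (1)·(-1) + (-1)·(-1) + (-1)·(-1) + (-1)·(-1) = -1 + 1 + 1 + 1 = 2.
Rows 3 and 0 are not orthogonal (dot product = 2 ≠ 0), so H is not a Hadamard matrix.

(3,3) entry = 4; (3,0) entry = 2.


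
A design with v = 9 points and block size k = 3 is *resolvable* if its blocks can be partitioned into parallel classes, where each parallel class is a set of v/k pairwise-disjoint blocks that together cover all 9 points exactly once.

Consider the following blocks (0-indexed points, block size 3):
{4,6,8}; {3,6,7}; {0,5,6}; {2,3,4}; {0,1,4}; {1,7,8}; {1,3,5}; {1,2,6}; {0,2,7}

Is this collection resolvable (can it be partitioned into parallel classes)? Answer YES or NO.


v = 9, block size k = 3, number of blocks = 9.
For resolvability, blocks must partition into parallel classes of size v/k = 3.
Total blocks must therefore be a multiple of 3: 9 = 3·3 + 0 ⇒ divisible ✓.
Consider block {3,6,7}. The only other block(s) in the collection disjoint from it are {0,1,4} — just 1 block(s). Any parallel class containing {3,6,7} would need 2 other blocks each disjoint from it, so no parallel class of size 3 can contain {3,6,7}.
Since every block must belong to some parallel class in a resolution, the collection cannot be partitioned into parallel classes.
Resolvable? NO.

NO


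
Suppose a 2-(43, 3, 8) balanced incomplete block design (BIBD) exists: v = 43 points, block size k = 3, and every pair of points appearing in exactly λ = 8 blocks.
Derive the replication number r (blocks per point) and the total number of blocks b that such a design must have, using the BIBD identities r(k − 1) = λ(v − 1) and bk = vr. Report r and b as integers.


Any 2-(v, k, λ) BIBD satisfies two necessary conditions:
  (i)  Each point sits in r blocks, and counting incidences through any fixed point gives r(k − 1) = λ(v − 1), so r = λ(v − 1)/(k − 1).
  (ii) Total incidences bk = vr, so b = vr/k.
Step 1: r = λ(v − 1)/(k − 1) = 8·(43 − 1)/(3 − 1) = 8·42/2 = 336/2 = 168.
Step 2: b = vr/k = 43·168/3 = 7224/3 = 2408.
Check integrality: r = 168 ∈ Z ✓, b = 2408 ∈ Z ✓.
(These identities are necessary conditions: they determine r and b for any design with these parameters, but do not by themselves prove that one exists.)

r = 168, b = 2408.


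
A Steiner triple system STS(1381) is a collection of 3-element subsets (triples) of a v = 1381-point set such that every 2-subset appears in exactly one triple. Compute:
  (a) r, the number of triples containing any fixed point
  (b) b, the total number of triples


An STS(v) is a 2-(v, 3, 1) BIBD: block size k = 3, λ = 1.
Replication: r(k − 1) = λ(v − 1) ⇒ r·2 = 1381 − 1 = 1380 ⇒ r = 690.
Block count: b = v(v − 1)/6 = 1381·1380/6 = 1905780/6 = 317630.

r = 690, b = 317630.


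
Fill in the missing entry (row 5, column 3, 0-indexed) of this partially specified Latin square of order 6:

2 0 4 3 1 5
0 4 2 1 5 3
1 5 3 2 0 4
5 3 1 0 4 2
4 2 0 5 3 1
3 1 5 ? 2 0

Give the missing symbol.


Row 5 contains symbols [0, 1, 2, 3, 5] — missing [4].
Column 3 contains symbols [0, 1, 2, 3, 5] — missing [4].
The missing symbol must appear in both missing sets; intersection = [4].
Therefore the hidden value is 4.

Missing value = 4.


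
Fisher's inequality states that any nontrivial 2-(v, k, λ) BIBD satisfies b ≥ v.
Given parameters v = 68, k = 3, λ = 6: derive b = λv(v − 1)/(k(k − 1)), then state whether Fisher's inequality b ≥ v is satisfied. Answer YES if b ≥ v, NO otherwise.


b = λv(v − 1)/(k(k − 1)) = 6·68·67/(3·2) = 27336/6 = 4556.
Compare with v = 68: b ≥ v, so Fisher's inequality holds.

YES


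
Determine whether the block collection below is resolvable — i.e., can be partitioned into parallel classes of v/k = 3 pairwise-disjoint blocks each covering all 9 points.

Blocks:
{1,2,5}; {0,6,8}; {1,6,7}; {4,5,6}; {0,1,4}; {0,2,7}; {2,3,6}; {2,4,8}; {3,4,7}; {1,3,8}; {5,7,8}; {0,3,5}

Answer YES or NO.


v = 9, block size k = 3, number of blocks = 12.
For resolvability, blocks must partition into parallel classes of size v/k = 3.
Total blocks must therefore be a multiple of 3: 12 = 3·4 + 0 ⇒ divisible ✓.
Greedy packing gives 4 candidate class(es). Each should be a full parallel class (size 3, covers all 9 points).
  Class 1 (3 blocks): {1,2,5}; {0,6,8}; {3,4,7}. Points covered: [0, 1, 2, 3, 4, 5, 6, 7, 8].
  Class 2 (3 blocks): {1,6,7}; {2,4,8}; {0,3,5}. Points covered: [0, 1, 2, 3, 4, 5, 6, 7, 8].
  Class 3 (3 blocks): {4,5,6}; {0,2,7}; {1,3,8}. Points covered: [0, 1, 2, 3, 4, 5, 6, 7, 8].
  Class 4 (3 blocks): {0,1,4}; {2,3,6}; {5,7,8}. Points covered: [0, 1, 2, 3, 4, 5, 6, 7, 8].
All classes full (size 3)? YES. All classes cover every point? YES.
Resolvable? YES.

YES


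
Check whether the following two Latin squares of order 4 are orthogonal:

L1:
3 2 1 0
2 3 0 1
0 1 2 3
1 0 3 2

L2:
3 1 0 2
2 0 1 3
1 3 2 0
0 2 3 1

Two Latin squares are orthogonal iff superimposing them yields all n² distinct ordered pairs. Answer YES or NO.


Form the n² = 16 superimposed pairs (L1[i][j], L2[i][j]), row by row (rows and columns indexed from 0):
row 0: (3,3) (2,1) (1,0) (0,2)
row 1: (2,2) (3,0) (0,1) (1,3)
row 2: (0,1) (1,3) (2,2) (3,0)
row 3: (1,0) (0,2) (3,3) (2,1)
Orthogonality requires all 16 pairs distinct.
But the pair (0,1) repeats: cell (1,2) has L1 = 0, L2 = 1, and cell (2,0) has L1 = 0, L2 = 1.
A repeated pair means some other pair never occurs (only 8 distinct pairs out of 16), so the squares are not orthogonal.
Conclusion: NO.

NO


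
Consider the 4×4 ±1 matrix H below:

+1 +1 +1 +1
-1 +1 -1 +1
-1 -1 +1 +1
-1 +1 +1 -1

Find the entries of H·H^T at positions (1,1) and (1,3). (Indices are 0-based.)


Row 1 of H: [-1, 1, -1, 1].
Row 3 of H: [-1, 1, 1, -1].
(H·H^T)[1][1] = Σ_j H[1][j]·H[1][j] = (-1)² + (1)² + (-1)² + (1)² = 1 + 1 + 1 + 1 = 4.
(H·H^T)[1][3] = Σ_j H[1][j]·H[3][j] = (-1)·(-1) + (1)·(1) + (-1)·(1) + (1)·(-1) = 1 + 1 + -1 + -1 = 0.
So rows 1 and 3 are orthogonal; the diagonal entry equals n = 4.

(1,1) entry = 4; (1,3) entry = 0.


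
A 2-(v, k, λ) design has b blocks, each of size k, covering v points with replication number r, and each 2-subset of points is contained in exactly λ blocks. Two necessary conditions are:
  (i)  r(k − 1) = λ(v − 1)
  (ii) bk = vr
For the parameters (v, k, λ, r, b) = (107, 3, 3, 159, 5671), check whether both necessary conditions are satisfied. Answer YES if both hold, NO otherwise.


Condition (i): r(k − 1) = 159·2 = 318; λ(v − 1) = 3·106 = 318. Match? YES.
Condition (ii): bk = 5671·3 = 17013; vr = 107·159 = 17013. Match? YES.
Both conditions hold? YES.

YES


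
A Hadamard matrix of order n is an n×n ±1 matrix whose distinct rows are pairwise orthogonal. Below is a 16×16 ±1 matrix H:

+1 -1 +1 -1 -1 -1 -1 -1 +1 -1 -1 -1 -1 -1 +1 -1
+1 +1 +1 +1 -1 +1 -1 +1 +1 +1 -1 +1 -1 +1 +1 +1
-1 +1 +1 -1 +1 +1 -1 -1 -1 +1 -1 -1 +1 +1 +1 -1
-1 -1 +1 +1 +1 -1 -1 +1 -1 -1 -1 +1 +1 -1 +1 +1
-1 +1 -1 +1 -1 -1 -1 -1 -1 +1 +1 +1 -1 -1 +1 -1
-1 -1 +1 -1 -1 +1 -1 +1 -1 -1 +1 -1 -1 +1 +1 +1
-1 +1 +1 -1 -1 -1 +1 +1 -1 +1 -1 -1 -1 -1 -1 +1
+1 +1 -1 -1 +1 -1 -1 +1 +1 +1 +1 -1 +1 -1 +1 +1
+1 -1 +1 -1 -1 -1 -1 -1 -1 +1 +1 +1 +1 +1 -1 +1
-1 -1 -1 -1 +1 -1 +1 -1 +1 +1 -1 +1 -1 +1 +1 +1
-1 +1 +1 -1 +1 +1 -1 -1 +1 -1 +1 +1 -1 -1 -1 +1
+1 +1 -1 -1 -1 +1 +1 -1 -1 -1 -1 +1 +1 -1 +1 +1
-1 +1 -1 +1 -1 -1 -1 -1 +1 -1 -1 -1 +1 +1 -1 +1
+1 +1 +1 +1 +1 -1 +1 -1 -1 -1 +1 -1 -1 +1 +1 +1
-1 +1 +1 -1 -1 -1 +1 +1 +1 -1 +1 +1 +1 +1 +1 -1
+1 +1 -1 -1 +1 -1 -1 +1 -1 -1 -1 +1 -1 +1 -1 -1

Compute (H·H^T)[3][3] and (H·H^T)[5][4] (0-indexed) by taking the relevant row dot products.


Row 3 of H: [-1, -1, 1, 1, 1, -1, -1, 1, -1, -1, -1, 1, 1, -1, 1, 1].
Row 4 of H: [-1, 1, -1, 1, -1, -1, -1, -1, -1, 1, 1, 1, -1, -1, 1, -1].
Row 5 of H: [-1, -1, 1, -1, -1, 1, -1, 1, -1, -1, 1, -1, -1, 1, 1, 1].
(H·H^T)[3][3] = Σ_j H[3][j]·H[3][j] = (-1)² + (-1)² + (1)² + (1)² + (1)² + (-1)² + (-1)² + (1)² + (-1)² + (-1)² + (-1)² + (1)² + (1)² + (-1)² + (1)² + (1)² = 1 + 1 + 1 + 1 + 1 + 1 + 1 + 1 + 1 + 1 + 1 + 1 + 1 + 1 + 1 + 1 = 16.
(H·H^T)[5][4] = Σ_j H[5][j]·H[4][j] = (-1)·(-1) + (-1)·(1) + (1)·(-1) + (-1)·(1) + (-1)·(-1) + (1)·(-1) + (-1)·(-1) + (1)·(-1) + (-1)·(-1) + (-1)·(1) + (1)·(1) + (-1)·(1) + (-1)·(-1) + (1)·(-1) + (1)·(1) + (1)·(-1) = 1 + -1 + -1 + -1 + 1 + -1 + 1 + -1 + 1 + -1 + 1 + -1 + 1 + -1 + 1 + -1 = -2.
Rows 5 and 4 are not orthogonal (dot product = -2 ≠ 0), so H is not a Hadamard matrix.

(3,3) entry = 16; (5,4) entry = -2.


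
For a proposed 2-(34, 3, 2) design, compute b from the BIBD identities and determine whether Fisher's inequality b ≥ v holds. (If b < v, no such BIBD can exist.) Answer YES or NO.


r = λ(v − 1)/(k − 1) = 2·33/2 = 33.
b = vr/k = 34·33/3 = 374.
Fisher's inequality: b ≥ v ⇔ 374 ≥ 34? YES.

YES


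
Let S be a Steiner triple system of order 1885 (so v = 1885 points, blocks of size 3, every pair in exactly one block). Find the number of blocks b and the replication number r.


An STS(v) is a 2-(v, 3, 1) BIBD: block size k = 3, λ = 1.
Replication: r(k − 1) = λ(v − 1) ⇒ r·2 = 1885 − 1 = 1884 ⇒ r = 942.
Block count: b = v(v − 1)/6 = 1885·1884/6 = 3551340/6 = 591890.
(Check via bk = vr: 591890·3 = 1775670 = 1885·942 = 1775670 ✓.)

r = 942, b = 591890.


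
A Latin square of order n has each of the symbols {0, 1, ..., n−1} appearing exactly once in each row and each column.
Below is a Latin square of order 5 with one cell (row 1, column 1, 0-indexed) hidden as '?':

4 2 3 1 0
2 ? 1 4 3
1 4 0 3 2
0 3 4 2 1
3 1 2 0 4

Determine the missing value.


Row 1 contains symbols [1, 2, 3, 4] — missing [0].
Column 1 contains symbols [1, 2, 3, 4] — missing [0].
The missing symbol must appear in both missing sets; intersection = [0].
Therefore the hidden value is 0.

Missing value = 0.


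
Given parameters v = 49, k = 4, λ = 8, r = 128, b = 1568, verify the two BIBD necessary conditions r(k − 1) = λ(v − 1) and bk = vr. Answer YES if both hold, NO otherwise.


Condition (i): r(k − 1) = 128·3 = 384; λ(v − 1) = 8·48 = 384. Match? YES.
Condition (ii): bk = 1568·4 = 6272; vr = 49·128 = 6272. Match? YES.
Both conditions hold? YES.

YES


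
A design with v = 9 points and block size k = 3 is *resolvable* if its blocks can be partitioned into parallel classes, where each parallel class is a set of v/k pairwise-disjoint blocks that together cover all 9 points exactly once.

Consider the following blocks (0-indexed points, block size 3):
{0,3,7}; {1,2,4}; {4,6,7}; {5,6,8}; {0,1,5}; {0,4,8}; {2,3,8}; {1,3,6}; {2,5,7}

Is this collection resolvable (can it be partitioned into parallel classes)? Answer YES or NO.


v = 9, block size k = 3, number of blocks = 9.
For resolvability, blocks must partition into parallel classes of size v/k = 3.
Total blocks must therefore be a multiple of 3: 9 = 3·3 + 0 ⇒ divisible ✓.
Greedy packing gives 3 candidate class(es). Each should be a full parallel class (size 3, covers all 9 points).
  Class 1 (3 blocks): {0,3,7}; {1,2,4}; {5,6,8}. Points covered: [0, 1, 2, 3, 4, 5, 6, 7, 8].
  Class 2 (3 blocks): {4,6,7}; {0,1,5}; {2,3,8}. Points covered: [0, 1, 2, 3, 4, 5, 6, 7, 8].
  Class 3 (3 blocks): {0,4,8}; {1,3,6}; {2,5,7}. Points covered: [0, 1, 2, 3, 4, 5, 6, 7, 8].
All classes full (size 3)? YES. All classes cover every point? YES.
Resolvable? YES.

YES


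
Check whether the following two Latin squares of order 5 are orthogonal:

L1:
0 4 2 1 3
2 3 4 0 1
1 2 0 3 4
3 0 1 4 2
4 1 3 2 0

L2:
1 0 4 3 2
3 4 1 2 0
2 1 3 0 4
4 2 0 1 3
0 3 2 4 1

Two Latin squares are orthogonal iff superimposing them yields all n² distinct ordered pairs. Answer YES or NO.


Form the n² = 25 superimposed pairs (L1[i][j], L2[i][j]), row by row (rows and columns indexed from 0):
row 0: (0,1) (4,0) (2,4) (1,3) (3,2)
row 1: (2,3) (3,4) (4,1) (0,2) (1,0)
row 2: (1,2) (2,1) (0,3) (3,0) (4,4)
row 3: (3,4) (0,2) (1,0) (4,1) (2,3)
row 4: (4,0) (1,3) (3,2) (2,4) (0,1)
Orthogonality requires all 25 pairs distinct.
But the pair (3,4) repeats: cell (1,1) has L1 = 3, L2 = 4, and cell (3,0) has L1 = 3, L2 = 4.
A repeated pair means some other pair never occurs (only 15 distinct pairs out of 25), so the squares are not orthogonal.
Conclusion: NO.

NO


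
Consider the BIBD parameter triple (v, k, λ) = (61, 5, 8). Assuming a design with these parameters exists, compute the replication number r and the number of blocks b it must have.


Any 2-(v, k, λ) BIBD satisfies two necessary conditions:
  (i)  Each point sits in r blocks, and counting incidences through any fixed point gives r(k − 1) = λ(v − 1), so r = λ(v − 1)/(k − 1).
  (ii) Total incidences bk = vr, so b = vr/k.
Step 1: r = λ(v − 1)/(k − 1) = 8·(61 − 1)/(5 − 1) = 8·60/4 = 480/4 = 120.
Step 2: b = vr/k = 61·120/5 = 7320/5 = 1464.
Check integrality: r = 120 ∈ Z ✓, b = 1464 ∈ Z ✓.
(These identities are necessary conditions: they determine r and b for any design with these parameters, but do not by themselves prove that one exists.)

r = 120, b = 1464.


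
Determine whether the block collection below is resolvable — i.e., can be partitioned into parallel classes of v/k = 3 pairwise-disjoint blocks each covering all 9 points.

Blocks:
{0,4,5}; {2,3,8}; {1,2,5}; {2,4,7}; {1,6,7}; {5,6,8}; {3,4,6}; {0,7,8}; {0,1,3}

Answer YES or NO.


v = 9, block size k = 3, number of blocks = 9.
For resolvability, blocks must partition into parallel classes of size v/k = 3.
Total blocks must therefore be a multiple of 3: 9 = 3·3 + 0 ⇒ divisible ✓.
Greedy packing gives 3 candidate class(es). Each should be a full parallel class (size 3, covers all 9 points).
  Class 1 (3 blocks): {0,4,5}; {2,3,8}; {1,6,7}. Points covered: [0, 1, 2, 3, 4, 5, 6, 7, 8].
  Class 2 (3 blocks): {1,2,5}; {3,4,6}; {0,7,8}. Points covered: [0, 1, 2, 3, 4, 5, 6, 7, 8].
  Class 3 (3 blocks): {2,4,7}; {5,6,8}; {0,1,3}. Points covered: [0, 1, 2, 3, 4, 5, 6, 7, 8].
All classes full (size 3)? YES. All classes cover every point? YES.
Resolvable? YES.

YES


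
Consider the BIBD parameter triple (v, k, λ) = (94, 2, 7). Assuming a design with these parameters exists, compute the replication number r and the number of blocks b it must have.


Any 2-(v, k, λ) BIBD satisfies two necessary conditions:
  (i)  Each point sits in r blocks, and counting incidences through any fixed point gives r(k − 1) = λ(v − 1), so r = λ(v − 1)/(k − 1).
  (ii) Total incidences bk = vr, so b = vr/k.
Step 1: r = λ(v − 1)/(k − 1) = 7·(94 − 1)/(2 − 1) = 7·93/1 = 651/1 = 651.
Step 2: b = vr/k = 94·651/2 = 61194/2 = 30597.
Check integrality: r = 651 ∈ Z ✓, b = 30597 ∈ Z ✓.
(These identities are necessary conditions: they determine r and b for any design with these parameters, but do not by themselves prove that one exists.)

r = 651, b = 30597.


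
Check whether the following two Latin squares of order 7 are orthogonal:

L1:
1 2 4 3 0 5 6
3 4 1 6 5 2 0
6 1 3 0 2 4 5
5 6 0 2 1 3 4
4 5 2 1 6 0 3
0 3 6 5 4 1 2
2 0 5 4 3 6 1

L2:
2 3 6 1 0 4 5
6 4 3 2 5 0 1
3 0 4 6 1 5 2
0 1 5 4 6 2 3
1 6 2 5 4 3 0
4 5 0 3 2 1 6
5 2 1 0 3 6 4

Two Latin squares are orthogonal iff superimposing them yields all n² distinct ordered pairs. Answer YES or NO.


Form the n² = 49 superimposed pairs (L1[i][j], L2[i][j]), row by row (rows and columns indexed from 0):
row 0: (1,2) (2,3) (4,6) (3,1) (0,0) (5,4) (6,5)
row 1: (3,6) (4,4) (1,3) (6,2) (5,5) (2,0) (0,1)
row 2: (6,3) (1,0) (3,4) (0,6) (2,1) (4,5) (5,2)
row 3: (5,0) (6,1) (0,5) (2,4) (1,6) (3,2) (4,3)
row 4: (4,1) (5,6) (2,2) (1,5) (6,4) (0,3) (3,0)
row 5: (0,4) (3,5) (6,0) (5,3) (4,2) (1,1) (2,6)
row 6: (2,5) (0,2) (5,1) (4,0) (3,3) (6,6) (1,4)
Orthogonality requires all 49 pairs distinct.
Check by first coordinate: for each symbol s of L1, list the L2 entries in the n cells where L1 = s; they must all differ.
  L1 = 0: L2 entries (in reading order) 0, 1, 6, 5, 3, 4, 2 — all 7 distinct ✓
  L1 = 1: L2 entries (in reading order) 2, 3, 0, 6, 5, 1, 4 — all 7 distinct ✓
  L1 = 2: L2 entries (in reading order) 3, 0, 1, 4, 2, 6, 5 — all 7 distinct ✓
  L1 = 3: L2 entries (in reading order) 1, 6, 4, 2, 0, 5, 3 — all 7 distinct ✓
  L1 = 4: L2 entries (in reading order) 6, 4, 5, 3, 1, 2, 0 — all 7 distinct ✓
  L1 = 5: L2 entries (in reading order) 4, 5, 2, 0, 6, 3, 1 — all 7 distinct ✓
  L1 = 6: L2 entries (in reading order) 5, 2, 3, 1, 4, 0, 6 — all 7 distinct ✓
Every symbol of L1 meets every symbol of L2 exactly once, so all 49 pairs are distinct (49 of 49).
Conclusion: YES.

YES


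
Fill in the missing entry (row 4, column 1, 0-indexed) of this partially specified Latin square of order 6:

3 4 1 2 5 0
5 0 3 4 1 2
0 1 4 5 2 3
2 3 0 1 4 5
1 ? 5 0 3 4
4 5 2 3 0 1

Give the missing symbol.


Row 4 contains symbols [0, 1, 3, 4, 5] — missing [2].
Column 1 contains symbols [0, 1, 3, 4, 5] — missing [2].
The missing symbol must appear in both missing sets; intersection = [2].
Therefore the hidden value is 2.

Missing value = 2.


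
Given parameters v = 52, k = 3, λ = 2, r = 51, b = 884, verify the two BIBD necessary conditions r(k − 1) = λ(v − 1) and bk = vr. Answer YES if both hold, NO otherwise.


Condition (i): r(k − 1) = 51·2 = 102; λ(v − 1) = 2·51 = 102. Match? YES.
Condition (ii): bk = 884·3 = 2652; vr = 52·51 = 2652. Match? YES.
Both conditions hold? YES.

YES


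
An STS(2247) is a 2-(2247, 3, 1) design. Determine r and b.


An STS(v) is a 2-(v, 3, 1) BIBD: block size k = 3, λ = 1.
Replication: r(k − 1) = λ(v − 1) ⇒ r·2 = 2247 − 1 = 2246 ⇒ r = 1123.
Block count: b = v(v − 1)/6 = 2247·2246/6 = 5046762/6 = 841127.
(Check via bk = vr: 841127·3 = 2523381 = 2247·1123 = 2523381 ✓.)

r = 1123, b = 841127.


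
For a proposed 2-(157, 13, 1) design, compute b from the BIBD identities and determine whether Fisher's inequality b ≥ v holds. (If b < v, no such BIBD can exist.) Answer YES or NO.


r = λ(v − 1)/(k − 1) = 1·156/12 = 13.
b = vr/k = 157·13/13 = 157.
Fisher's inequality: b ≥ v ⇔ 157 ≥ 157? YES.

YES


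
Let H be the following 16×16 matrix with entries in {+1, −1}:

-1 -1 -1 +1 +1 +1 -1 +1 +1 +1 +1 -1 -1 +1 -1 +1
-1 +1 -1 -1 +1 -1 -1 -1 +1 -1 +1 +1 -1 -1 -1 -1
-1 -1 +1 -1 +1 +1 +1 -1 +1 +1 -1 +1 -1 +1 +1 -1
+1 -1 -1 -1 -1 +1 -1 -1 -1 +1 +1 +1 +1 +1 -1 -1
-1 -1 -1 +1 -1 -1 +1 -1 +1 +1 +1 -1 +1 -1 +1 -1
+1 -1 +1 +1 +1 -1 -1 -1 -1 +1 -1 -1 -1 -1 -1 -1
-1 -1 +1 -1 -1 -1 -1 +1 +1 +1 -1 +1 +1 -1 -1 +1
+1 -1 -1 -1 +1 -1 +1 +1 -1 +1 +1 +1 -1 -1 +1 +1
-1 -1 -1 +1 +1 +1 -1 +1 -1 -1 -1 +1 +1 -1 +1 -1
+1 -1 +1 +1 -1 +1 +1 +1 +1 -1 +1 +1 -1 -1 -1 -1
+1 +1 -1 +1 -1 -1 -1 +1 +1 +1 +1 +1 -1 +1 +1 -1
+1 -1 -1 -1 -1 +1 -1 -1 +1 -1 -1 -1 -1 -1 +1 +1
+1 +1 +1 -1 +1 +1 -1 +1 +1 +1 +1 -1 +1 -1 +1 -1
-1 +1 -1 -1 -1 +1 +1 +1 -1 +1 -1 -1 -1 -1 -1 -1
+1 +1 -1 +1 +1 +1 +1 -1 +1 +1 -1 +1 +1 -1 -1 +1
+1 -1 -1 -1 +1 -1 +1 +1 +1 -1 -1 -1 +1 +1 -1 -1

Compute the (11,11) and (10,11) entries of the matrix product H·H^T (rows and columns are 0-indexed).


Row 10 of H: [1, 1, -1, 1, -1, -1, -1, 1, 1, 1, 1, 1, -1, 1, 1, -1].
Row 11 of H: [1, -1, -1, -1, -1, 1, -1, -1, 1, -1, -1, -1, -1, -1, 1, 1].
(H·H^T)[11][11] = Σ_j H[11][j]·H[11][j] = (1)² + (-1)² + (-1)² + (-1)² + (-1)² + (1)² + (-1)² + (-1)² + (1)² + (-1)² + (-1)² + (-1)² + (-1)² + (-1)² + (1)² + (1)² = 1 + 1 + 1 + 1 + 1 + 1 + 1 + 1 + 1 + 1 + 1 + 1 + 1 + 1 + 1 + 1 = 16.
(H·H^T)[10][11] = Σ_j H[10][j]·H[11][j] = (1)·(1) + (1)·(-1) + (-1)·(-1) + (1)·(-1) + (-1)·(-1) + (-1)·(1) + (-1)·(-1) + (1)·(-1) + (1)·(1) + (1)·(-1) + (1)·(-1) + (1)·(-1) + (-1)·(-1) + (1)·(-1) + (1)·(1) + (-1)·(1) = 1 + -1 + 1 + -1 + 1 + -1 + 1 + -1 + 1 + -1 + -1 + -1 + 1 + -1 + 1 + -1 = -2.
Rows 10 and 11 are not orthogonal (dot product = -2 ≠ 0), so H is not a Hadamard matrix.

(11,11) entry = 16; (10,11) entry = -2.
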